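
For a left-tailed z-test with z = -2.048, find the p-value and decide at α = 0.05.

p = P(Z < -2.048) = Φ(-2.048) ≈ 0.0203. Since p < 0.05, reject H₀ (significant) at α = 0.05.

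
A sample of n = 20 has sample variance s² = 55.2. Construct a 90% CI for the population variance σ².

df = 19. χ²_{0.05} = 30.144, χ²_{0.95} = 10.117. CI for σ² = ((n-1)s²/χ²_{α/2}, (n-1)s²/χ²_{1-α/2}) = (19·55.2/30.144, 19·55.2/10.117) = (34.79, 103.67)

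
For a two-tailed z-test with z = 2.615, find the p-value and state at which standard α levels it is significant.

p = 2·P(Z > |2.615|) = 2·(1 - Φ(2.615)) ≈ 0.0089. Significant at α = 0.1; Significant at α = 0.05; Significant at α = 0.01.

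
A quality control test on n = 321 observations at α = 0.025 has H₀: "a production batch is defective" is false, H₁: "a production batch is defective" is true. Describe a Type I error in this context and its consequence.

Type I error: rejecting H₀ when it is true — concluding that a production batch is defective when in fact it is not. Consequence: scrapping a good batch — wasted material and cost for no reason.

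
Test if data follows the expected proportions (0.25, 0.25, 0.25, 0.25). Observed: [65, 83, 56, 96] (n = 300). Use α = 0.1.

Expected: [75.0, 75.0, 75.0, 75.0]. χ² = 12.88. df = 3, critical = 6.251. Reject H₀.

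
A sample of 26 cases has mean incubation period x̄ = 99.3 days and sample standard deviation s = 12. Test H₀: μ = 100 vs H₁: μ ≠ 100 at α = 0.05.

t = (x̄ - μ₀)/(s/√n) = (99.3 - 100)/(12/√26) = -0.297. df = 25, critical t = ±2.06. Fail to reject H₀.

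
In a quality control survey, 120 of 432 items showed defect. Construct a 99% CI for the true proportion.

p̂ = 0.278. CI = p̂ ± z*√(p̂(1-p̂)/n) = (0.222, 0.333)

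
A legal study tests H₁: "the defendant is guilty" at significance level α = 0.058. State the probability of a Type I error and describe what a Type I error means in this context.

P(Type I error) = α = 0.058. A Type I error is rejecting H₀ when H₀ is actually true (false positive) — here, concluding that the defendant is guilty when in fact this is not the case. Consequence: convicting an innocent person.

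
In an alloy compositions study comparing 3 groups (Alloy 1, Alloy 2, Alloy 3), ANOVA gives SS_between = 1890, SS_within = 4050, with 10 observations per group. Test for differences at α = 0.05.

df_between = 2, df_within = 27. F = MS_between/MS_within = 945.0/150.0 = 6.3. F_crit ≈ 3.354. Reject H₀. At least one mean differs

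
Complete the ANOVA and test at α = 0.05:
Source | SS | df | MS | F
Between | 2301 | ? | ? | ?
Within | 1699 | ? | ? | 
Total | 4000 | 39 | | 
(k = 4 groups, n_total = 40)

df_between = 3, df_within = 36. MS_between = 767.0, MS_within = 47.19. F = 16.252, F_crit ≈ 2.866. Reject H₀.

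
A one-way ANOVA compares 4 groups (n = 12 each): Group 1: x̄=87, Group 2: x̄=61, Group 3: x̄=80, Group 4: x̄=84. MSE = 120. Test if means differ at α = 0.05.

Grand mean = 78.0. SS_between = 4920.0, MS_between = 1640.0. F = 13.667, F_crit ≈ 2.816. Reject H₀.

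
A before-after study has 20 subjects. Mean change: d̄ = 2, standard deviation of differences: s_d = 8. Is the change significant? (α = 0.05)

t = d̄/(s_d/√n) = 2/(8/√20) = 1.118. df = 19, critical t = ±2.093. Fail to reject H₀.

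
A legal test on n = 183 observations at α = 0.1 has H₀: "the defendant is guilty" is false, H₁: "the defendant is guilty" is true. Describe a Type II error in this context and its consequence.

Type II error: failing to reject H₀ when it is false — concluding that the defendant is guilty is not supported when in fact it is. Consequence: acquitting a guilty person.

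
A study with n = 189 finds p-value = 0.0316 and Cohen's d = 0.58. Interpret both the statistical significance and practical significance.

Statistically significant (p = 0.0316 < 0.05). Cohen's d = 0.58 indicates a medium effect size. Both statistical and practical significance should be considered.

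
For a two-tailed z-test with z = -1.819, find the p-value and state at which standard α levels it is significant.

p = 2·P(Z > |-1.819|) = 2·(1 - Φ(1.819)) ≈ 0.0689. Significant at α = 0.1.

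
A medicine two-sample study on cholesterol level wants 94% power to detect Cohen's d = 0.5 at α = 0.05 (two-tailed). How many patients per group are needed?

z_{α/2} = 1.96, z_β = Φ⁻¹(0.94) = 1.555. For medium effect (d = 0.5): n per group = 2(z_{α/2} + z_β)²/d² = 2(1.96 + 1.555)²/0.5² = 98.8 → 99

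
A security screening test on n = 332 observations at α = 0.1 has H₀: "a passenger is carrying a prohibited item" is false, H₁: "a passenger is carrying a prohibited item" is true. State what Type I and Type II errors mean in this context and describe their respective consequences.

Type I (false positive): concluding that a passenger is carrying a prohibited item when it is not — detaining an innocent passenger — delay and inconvenience. Type II (false negative): failing to conclude that a passenger is carrying a prohibited item when it is — letting a prohibited item through — security breach. Which is costlier depends on domain priorities and is a judgement call rather than a statistical fact.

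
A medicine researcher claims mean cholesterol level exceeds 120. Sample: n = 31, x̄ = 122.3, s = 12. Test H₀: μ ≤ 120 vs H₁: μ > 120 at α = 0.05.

t = (122.3 - 120)/(12/√31) = 1.067, df = 30. Critical t = 1.697. Fail to reject H₀.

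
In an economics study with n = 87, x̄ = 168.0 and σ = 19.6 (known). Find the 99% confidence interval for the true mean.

CI = x̄ ± z*(σ/√n) = 168.0 ± 2.576(19.6/√87) = 168.0 ± 5.41 = (162.59, 173.41)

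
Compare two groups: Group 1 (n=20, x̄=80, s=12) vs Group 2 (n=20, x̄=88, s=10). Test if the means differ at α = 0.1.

Pooled sp = 11.05. t = -2.29, df = 38. Critical t = ±1.686. Reject H₀.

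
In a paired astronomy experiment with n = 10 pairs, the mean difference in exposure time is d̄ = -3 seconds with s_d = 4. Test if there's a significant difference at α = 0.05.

t = d̄/(s_d/√n) = -3/(4/√10) = -2.372. df = 9, critical t = ±2.262. Reject H₀.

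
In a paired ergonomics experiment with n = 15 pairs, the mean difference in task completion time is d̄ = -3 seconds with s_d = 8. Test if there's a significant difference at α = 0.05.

t = d̄/(s_d/√n) = -3/(8/√15) = -1.452. df = 14, critical t = ±2.145. Fail to reject H₀.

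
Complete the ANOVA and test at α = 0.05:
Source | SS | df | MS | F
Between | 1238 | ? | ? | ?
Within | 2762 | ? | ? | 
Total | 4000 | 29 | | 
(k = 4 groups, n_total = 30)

df_between = 3, df_within = 26. MS_between = 412.67, MS_within = 106.23. F = 3.885, F_crit ≈ 2.975. Reject H₀.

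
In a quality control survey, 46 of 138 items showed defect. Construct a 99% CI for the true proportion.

p̂ = 0.333. CI = p̂ ± z*√(p̂(1-p̂)/n) = (0.23, 0.437)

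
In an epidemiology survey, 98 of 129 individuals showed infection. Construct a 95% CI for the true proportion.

p̂ = 0.76. CI = p̂ ± z*√(p̂(1-p̂)/n) = (0.686, 0.833)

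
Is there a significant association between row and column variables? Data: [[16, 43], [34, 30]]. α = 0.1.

χ² = 8.606. df = 1, critical = 2.706. Reject H₀. Variables are dependent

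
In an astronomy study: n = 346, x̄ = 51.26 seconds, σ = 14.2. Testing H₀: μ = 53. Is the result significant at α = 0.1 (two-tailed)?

z = (51.26 - 53)/(14.2/√346) = -2.279. Since |z| > 1.645, significant at α = 0.1.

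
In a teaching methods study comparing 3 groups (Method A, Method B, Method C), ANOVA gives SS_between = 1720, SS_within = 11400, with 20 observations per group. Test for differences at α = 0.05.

df_between = 2, df_within = 57. F = MS_between/MS_within = 860.0/200.0 = 4.3. F_crit ≈ 3.159. Reject H₀. At least one mean differs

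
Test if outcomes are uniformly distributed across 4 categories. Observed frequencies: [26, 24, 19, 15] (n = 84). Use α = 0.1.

Expected = 21 each. χ² = Σ(O-E)²/E = 3.524. df = 3, critical value = 6.251. Fail to reject H₀.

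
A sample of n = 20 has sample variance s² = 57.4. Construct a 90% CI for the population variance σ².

df = 19. χ²_{0.05} = 30.144, χ²_{0.95} = 10.117. CI for σ² = ((n-1)s²/χ²_{α/2}, (n-1)s²/χ²_{1-α/2}) = (19·57.4/30.144, 19·57.4/10.117) = (36.18, 107.8)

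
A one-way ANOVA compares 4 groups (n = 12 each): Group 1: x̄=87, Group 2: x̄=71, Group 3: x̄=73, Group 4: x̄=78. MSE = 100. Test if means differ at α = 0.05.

Grand mean = 77.25. SS_between = 1833.0, MS_between = 611.0. F = 6.11, F_crit ≈ 2.816. Reject H₀.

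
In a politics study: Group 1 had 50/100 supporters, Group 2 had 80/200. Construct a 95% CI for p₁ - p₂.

p̂₁ = 0.5, p̂₂ = 0.4. Difference = 0.1. CI = (-0.019, 0.219)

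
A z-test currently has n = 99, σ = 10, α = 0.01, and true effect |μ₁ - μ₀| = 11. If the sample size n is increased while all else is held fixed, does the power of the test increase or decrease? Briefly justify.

Power increases: a larger n shrinks the standard error σ/√n, moving the sampling distribution under H₁ further from the critical value.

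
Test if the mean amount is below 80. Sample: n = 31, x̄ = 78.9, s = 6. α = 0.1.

t = (78.9 - 80)/(6/√31) = -1.021, df = 30. Critical t = -1.31. Fail to reject H₀.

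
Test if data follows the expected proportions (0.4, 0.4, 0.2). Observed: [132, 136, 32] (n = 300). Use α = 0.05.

Expected: [120.0, 120.0, 60.0]. χ² = 16.4. df = 2, critical = 5.991. Reject H₀.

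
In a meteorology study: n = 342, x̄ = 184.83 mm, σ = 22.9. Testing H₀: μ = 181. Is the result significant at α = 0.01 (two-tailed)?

z = (184.83 - 181)/(22.9/√342) = 3.093. Since |z| > 2.576, significant at α = 0.01.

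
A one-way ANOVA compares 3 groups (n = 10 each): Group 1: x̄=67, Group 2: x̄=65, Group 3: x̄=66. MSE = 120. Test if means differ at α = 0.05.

Grand mean = 66.0. SS_between = 20.0, MS_between = 10.0. F = 0.083, F_crit ≈ 3.354. Fail to reject H₀.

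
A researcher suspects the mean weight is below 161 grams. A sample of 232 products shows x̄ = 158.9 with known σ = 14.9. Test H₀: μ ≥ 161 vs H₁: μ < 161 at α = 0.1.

z = -2.147. Critical value: -1.28. Reject H₀.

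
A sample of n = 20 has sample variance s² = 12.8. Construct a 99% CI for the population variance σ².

df = 19. χ²_{0.005} = 38.582, χ²_{0.995} = 6.844. CI for σ² = ((n-1)s²/χ²_{α/2}, (n-1)s²/χ²_{1-α/2}) = (19·12.8/38.582, 19·12.8/6.844) = (6.3, 35.53)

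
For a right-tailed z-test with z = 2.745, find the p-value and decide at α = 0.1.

p = P(Z > 2.745) = 1 - Φ(2.745) ≈ 0.003. Since p < 0.1, reject H₀ (significant) at α = 0.1.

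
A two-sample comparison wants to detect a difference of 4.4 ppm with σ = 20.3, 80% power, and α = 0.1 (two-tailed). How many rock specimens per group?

n per group = 2(z_α/2 + z_β)²σ²/d² = 2×(1.645 + 0.84)²×20.3²/4.4² = 262.9 → n = 263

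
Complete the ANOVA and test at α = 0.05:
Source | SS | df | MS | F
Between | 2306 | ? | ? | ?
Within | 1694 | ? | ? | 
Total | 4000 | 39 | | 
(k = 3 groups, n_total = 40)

df_between = 2, df_within = 37. MS_between = 1153.0, MS_within = 45.78. F = 25.184, F_crit ≈ 3.252. Reject H₀.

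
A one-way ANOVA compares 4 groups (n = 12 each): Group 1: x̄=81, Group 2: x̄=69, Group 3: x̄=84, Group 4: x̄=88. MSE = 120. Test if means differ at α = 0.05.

Grand mean = 80.5. SS_between = 2412.0, MS_between = 804.0. F = 6.7, F_crit ≈ 2.816. Reject H₀.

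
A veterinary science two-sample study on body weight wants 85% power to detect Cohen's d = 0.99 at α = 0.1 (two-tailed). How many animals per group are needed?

z_{α/2} = 1.645, z_β = Φ⁻¹(0.85) = 1.036. For large effect (d = 0.99): n per group = 2(z_{α/2} + z_β)²/d² = 2(1.645 + 1.036)²/0.99² = 14.7 → 15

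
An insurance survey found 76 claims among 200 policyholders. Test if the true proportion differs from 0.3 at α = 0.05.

p̂ = 0.38, p₀ = 0.3. z = (p̂ - p₀)/√(p₀(1-p₀)/n) = 2.469. Critical: ±1.96. Reject H₀.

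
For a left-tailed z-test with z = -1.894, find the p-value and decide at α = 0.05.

p = P(Z < -1.894) = Φ(-1.894) ≈ 0.0291. Since p < 0.05, reject H₀ (significant) at α = 0.05.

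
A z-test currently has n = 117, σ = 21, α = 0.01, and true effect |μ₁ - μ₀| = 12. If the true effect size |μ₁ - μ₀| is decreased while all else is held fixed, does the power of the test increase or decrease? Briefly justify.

Power decreases: a smaller true effect decreases the non-centrality λ = |μ₁ - μ₀|/(σ/√n).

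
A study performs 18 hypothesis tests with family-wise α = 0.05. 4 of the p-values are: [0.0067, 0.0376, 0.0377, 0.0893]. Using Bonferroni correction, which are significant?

Bonferroni α = 0.05/18 = 0.00278. None of the given p-values are significant.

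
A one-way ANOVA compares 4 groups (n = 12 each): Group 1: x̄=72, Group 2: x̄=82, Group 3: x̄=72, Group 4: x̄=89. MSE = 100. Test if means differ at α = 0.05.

Grand mean = 78.75. SS_between = 2481.0, MS_between = 827.0. F = 8.27, F_crit ≈ 2.816. Reject H₀.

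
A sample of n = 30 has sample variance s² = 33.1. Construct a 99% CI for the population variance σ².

df = 29. χ²_{0.005} = 52.336, χ²_{0.995} = 13.121. CI for σ² = ((n-1)s²/χ²_{α/2}, (n-1)s²/χ²_{1-α/2}) = (29·33.1/52.336, 29·33.1/13.121) = (18.34, 73.16)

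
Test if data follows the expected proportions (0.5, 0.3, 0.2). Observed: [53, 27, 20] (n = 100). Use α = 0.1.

Expected: [50.0, 30.0, 20.0]. χ² = 0.48. df = 2, critical = 4.605. Fail to reject H₀.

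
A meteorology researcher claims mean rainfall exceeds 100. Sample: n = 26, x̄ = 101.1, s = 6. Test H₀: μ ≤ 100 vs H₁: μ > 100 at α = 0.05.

t = (101.1 - 100)/(6/√26) = 0.935, df = 25. Critical t = 1.708. Fail to reject H₀.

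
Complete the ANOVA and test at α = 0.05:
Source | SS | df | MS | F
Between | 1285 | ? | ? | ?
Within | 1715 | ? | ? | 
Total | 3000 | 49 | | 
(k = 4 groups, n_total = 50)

df_between = 3, df_within = 46. MS_between = 428.33, MS_within = 37.28. F = 11.489, F_crit ≈ 2.807. Reject H₀.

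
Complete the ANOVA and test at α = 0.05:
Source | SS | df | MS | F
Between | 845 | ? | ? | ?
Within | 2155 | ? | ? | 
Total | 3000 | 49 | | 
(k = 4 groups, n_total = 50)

df_between = 3, df_within = 46. MS_between = 281.67, MS_within = 46.85. F = 6.012, F_crit ≈ 2.807. Reject H₀.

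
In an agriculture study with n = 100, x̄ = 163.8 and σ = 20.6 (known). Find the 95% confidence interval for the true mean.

CI = x̄ ± z*(σ/√n) = 163.8 ± 1.96(20.6/√100) = 163.8 ± 4.04 = (159.76, 167.84)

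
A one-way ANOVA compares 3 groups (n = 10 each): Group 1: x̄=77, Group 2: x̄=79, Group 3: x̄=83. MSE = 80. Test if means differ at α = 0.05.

Grand mean = 79.67. SS_between = 186.67, MS_between = 93.33. F = 1.167, F_crit ≈ 3.354. Fail to reject H₀.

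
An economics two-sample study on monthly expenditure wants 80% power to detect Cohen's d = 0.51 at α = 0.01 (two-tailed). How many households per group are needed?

z_{α/2} = 2.576, z_β = Φ⁻¹(0.8) = 0.842. For medium effect (d = 0.51): n per group = 2(z_{α/2} + z_β)²/d² = 2(2.576 + 0.842)²/0.51² = 89.8 → 90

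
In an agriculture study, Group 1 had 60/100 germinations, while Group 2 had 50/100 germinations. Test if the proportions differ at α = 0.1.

p̂₁ = 0.6, p̂₂ = 0.5, pooled p̂ = 0.55. z = 1.421. Critical: ±1.645. Fail to reject H₀.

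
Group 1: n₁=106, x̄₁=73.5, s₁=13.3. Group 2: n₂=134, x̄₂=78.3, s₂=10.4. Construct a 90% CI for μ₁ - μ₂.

Difference = -4.8. SE = √(13.3²/106 + 10.4²/134) = 1.574. CI = (-7.39, -2.21)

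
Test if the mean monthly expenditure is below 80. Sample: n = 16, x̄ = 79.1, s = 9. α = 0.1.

t = (79.1 - 80)/(9/√16) = -0.4, df = 15. Critical t = -1.341. Fail to reject H₀.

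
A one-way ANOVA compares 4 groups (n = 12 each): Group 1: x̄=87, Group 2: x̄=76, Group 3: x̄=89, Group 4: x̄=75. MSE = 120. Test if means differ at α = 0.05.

Grand mean = 81.75. SS_between = 1905.0, MS_between = 635.0. F = 5.292, F_crit ≈ 2.816. Reject H₀.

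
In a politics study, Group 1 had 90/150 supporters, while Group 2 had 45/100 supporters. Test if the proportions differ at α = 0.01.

p̂₁ = 0.6, p̂₂ = 0.45, pooled p̂ = 0.54. z = 2.331. Critical: ±2.576. Fail to reject H₀.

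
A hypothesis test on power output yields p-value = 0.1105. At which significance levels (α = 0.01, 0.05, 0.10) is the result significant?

p = 0.1105. Not significant at any of the given levels.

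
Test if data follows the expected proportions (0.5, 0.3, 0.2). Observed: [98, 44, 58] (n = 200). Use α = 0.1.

Expected: [100.0, 60.0, 40.0]. χ² = 12.407. df = 2, critical = 4.605. Reject H₀.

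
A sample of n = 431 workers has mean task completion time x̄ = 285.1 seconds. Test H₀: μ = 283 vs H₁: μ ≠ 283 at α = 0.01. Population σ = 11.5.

z = (x̄ - μ₀)/(σ/√n) = (285.1 - 283)/(11.5/√431) = 3.791. Critical value: ±2.576. Since |3.791| > 2.576, Reject H₀.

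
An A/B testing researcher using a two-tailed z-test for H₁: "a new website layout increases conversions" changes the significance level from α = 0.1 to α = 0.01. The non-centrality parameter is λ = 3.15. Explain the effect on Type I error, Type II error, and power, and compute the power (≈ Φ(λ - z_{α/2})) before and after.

Decreasing α from 0.1 to 0.01:
• Type I error rate decreases (α is the Type I rate by definition).
• Critical value moves from z_{α/2} = 1.645 to 2.576, so power = Φ(λ - z_{α/2}) goes from Φ(3.15 - 1.645) = 0.934 to Φ(3.15 - 2.576) = 0.717.
• Type II error rate β = 1 - power therefore increases (0.066 → 0.283).
Appropriate when false positives are costly — here, rolling out a layout that doesn't actually help — wasted engineering effort.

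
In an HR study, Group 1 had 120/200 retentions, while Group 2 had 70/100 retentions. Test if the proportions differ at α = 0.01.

p̂₁ = 0.6, p̂₂ = 0.7, pooled p̂ = 0.633. z = -1.694. Critical: ±2.576. Fail to reject H₀.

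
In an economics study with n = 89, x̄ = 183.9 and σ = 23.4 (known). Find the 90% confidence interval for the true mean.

CI = x̄ ± z*(σ/√n) = 183.9 ± 1.645(23.4/√89) = 183.9 ± 4.08 = (179.82, 187.98)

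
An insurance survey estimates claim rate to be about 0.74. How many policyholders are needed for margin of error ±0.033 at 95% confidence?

n = z²p(1-p)/E² = 1.96²×0.74×0.26/0.033² = 678.7 → n = 679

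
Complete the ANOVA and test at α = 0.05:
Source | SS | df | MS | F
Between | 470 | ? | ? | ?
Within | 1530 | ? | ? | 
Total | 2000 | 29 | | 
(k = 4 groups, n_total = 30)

df_between = 3, df_within = 26. MS_between = 156.67, MS_within = 58.85. F = 2.662, F_crit ≈ 2.975. Fail to reject H₀.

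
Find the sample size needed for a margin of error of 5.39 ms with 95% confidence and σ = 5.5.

n = (z*σ/E)² = (1.96×5.5/5.39)² = 4.0 → n = 4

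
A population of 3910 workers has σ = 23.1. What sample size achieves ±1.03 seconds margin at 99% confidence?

Without FPC: n₀ = (2.576×23.1/1.03)² = 3337.653. With FPC: n = n₀N/(n₀+N-1) = 1800.9 → n = 1801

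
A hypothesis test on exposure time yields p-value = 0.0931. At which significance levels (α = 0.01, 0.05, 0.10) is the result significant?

p = 0.0931. Significant at: α = 0.1.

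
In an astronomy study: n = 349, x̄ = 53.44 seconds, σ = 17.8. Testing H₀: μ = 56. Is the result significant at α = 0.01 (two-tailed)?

z = (53.44 - 56)/(17.8/√349) = -2.687. Since |z| > 2.576, significant at α = 0.01.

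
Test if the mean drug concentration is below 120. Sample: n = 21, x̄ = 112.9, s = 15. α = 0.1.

t = (112.9 - 120)/(15/√21) = -2.169, df = 20. Critical t = -1.325. Reject H₀.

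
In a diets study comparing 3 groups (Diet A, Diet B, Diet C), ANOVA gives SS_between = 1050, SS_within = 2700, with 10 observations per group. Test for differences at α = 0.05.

df_between = 2, df_within = 27. F = MS_between/MS_within = 525.0/100.0 = 5.25. F_crit ≈ 3.354. Reject H₀. At least one mean differs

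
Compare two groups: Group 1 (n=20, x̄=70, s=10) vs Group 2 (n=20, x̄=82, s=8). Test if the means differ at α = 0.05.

Pooled sp = 9.06. t = -4.191, df = 38. Critical t = ±2.024. Reject H₀.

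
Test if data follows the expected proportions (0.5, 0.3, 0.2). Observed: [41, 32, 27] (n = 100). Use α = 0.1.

Expected: [50.0, 30.0, 20.0]. χ² = 4.203. df = 2, critical = 4.605. Fail to reject H₀.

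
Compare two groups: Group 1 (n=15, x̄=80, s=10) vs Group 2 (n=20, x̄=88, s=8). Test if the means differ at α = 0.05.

Pooled sp = 8.9. t = -2.631, df = 33. Critical t = ±2.035. Reject H₀.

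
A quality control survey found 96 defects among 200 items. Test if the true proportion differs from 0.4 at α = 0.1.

p̂ = 0.48, p₀ = 0.4. z = (p̂ - p₀)/√(p₀(1-p₀)/n) = 2.309. Critical: ±1.645. Reject H₀.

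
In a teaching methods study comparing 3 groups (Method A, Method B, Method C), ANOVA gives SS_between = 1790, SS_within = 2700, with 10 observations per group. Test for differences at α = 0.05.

df_between = 2, df_within = 27. F = MS_between/MS_within = 895.0/100.0 = 8.95. F_crit ≈ 3.354. Reject H₀. At least one mean differs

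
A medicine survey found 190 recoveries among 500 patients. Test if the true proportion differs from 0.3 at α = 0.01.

p̂ = 0.38, p₀ = 0.3. z = (p̂ - p₀)/√(p₀(1-p₀)/n) = 3.904. Critical: ±2.576. Reject H₀.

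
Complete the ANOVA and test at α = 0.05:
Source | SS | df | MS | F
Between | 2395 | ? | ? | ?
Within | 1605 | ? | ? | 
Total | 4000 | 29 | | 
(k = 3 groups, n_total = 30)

df_between = 2, df_within = 27. MS_between = 1197.5, MS_within = 59.44. F = 20.145, F_crit ≈ 3.354. Reject H₀.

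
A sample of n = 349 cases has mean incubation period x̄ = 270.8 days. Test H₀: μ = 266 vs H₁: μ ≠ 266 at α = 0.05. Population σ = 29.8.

z = (x̄ - μ₀)/(σ/√n) = (270.8 - 266)/(29.8/√349) = 3.009. Critical value: ±1.96. Since |3.009| > 1.96, Reject H₀.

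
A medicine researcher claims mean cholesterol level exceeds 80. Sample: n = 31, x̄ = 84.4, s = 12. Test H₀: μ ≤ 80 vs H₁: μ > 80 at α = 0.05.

t = (84.4 - 80)/(12/√31) = 2.042, df = 30. Critical t = 1.697. Reject H₀.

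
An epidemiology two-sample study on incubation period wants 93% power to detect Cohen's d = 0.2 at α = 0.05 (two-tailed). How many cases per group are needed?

z_{α/2} = 1.96, z_β = Φ⁻¹(0.93) = 1.476. For small effect (d = 0.2): n per group = 2(z_{α/2} + z_β)²/d² = 2(1.96 + 1.476)²/0.2² = 590.3 → 591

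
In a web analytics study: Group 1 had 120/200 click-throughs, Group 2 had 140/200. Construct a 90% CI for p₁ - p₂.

p̂₁ = 0.6, p̂₂ = 0.7. Difference = -0.1. CI = (-0.178, -0.022)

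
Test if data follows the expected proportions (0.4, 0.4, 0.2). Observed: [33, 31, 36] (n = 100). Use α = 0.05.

Expected: [40.0, 40.0, 20.0]. χ² = 16.05. df = 2, critical = 5.991. Reject H₀.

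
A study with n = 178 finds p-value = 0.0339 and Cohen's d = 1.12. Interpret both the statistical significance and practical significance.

Statistically significant (p = 0.0339 < 0.05). Cohen's d = 1.12 indicates a large effect size. Both statistical and practical significance should be considered.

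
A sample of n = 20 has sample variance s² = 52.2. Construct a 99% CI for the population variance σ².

df = 19. χ²_{0.005} = 38.582, χ²_{0.995} = 6.844. CI for σ² = ((n-1)s²/χ²_{α/2}, (n-1)s²/χ²_{1-α/2}) = (19·52.2/38.582, 19·52.2/6.844) = (25.71, 144.92)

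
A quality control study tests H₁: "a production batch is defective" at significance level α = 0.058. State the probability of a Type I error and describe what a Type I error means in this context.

P(Type I error) = α = 0.058. A Type I error is rejecting H₀ when H₀ is actually true (false positive) — here, concluding that a production batch is defective when in fact this is not the case. Consequence: scrapping a good batch — wasted material and cost for no reason.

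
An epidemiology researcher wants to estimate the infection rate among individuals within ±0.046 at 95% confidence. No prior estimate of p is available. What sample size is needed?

Conservative approach: use p = 0.5 (maximizes p(1-p) = 0.25). n = z²(0.25)/E² = 1.96²×0.25/0.046² = 453.9 → n = 454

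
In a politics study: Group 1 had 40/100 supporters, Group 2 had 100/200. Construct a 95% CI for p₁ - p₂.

p̂₁ = 0.4, p̂₂ = 0.5. Difference = -0.1. CI = (-0.218, 0.018)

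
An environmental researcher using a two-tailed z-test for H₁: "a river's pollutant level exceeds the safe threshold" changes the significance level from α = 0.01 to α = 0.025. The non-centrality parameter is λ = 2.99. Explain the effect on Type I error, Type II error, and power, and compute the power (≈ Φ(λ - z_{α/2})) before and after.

Increasing α from 0.01 to 0.025:
• Type I error rate increases (α is the Type I rate by definition).
• Critical value moves from z_{α/2} = 2.576 to 2.241, so power = Φ(λ - z_{α/2}) goes from Φ(2.99 - 2.576) = 0.661 to Φ(2.99 - 2.241) = 0.773.
• Type II error rate β = 1 - power therefore decreases (0.339 → 0.227).
Appropriate when false negatives are costly — here, allowing unsafe pollution to continue.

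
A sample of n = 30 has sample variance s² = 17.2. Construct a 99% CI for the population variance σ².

df = 29. χ²_{0.005} = 52.336, χ²_{0.995} = 13.121. CI for σ² = ((n-1)s²/χ²_{α/2}, (n-1)s²/χ²_{1-α/2}) = (29·17.2/52.336, 29·17.2/13.121) = (9.53, 38.02)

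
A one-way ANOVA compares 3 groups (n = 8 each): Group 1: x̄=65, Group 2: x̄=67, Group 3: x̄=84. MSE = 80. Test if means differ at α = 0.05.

Grand mean = 72.0. SS_between = 1744.0, MS_between = 872.0. F = 10.9, F_crit ≈ 3.467. Reject H₀.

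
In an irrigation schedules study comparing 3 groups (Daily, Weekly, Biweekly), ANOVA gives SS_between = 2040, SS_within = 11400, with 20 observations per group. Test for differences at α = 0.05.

df_between = 2, df_within = 57. F = MS_between/MS_within = 1020.0/200.0 = 5.1. F_crit ≈ 3.159. Reject H₀. At least one mean differs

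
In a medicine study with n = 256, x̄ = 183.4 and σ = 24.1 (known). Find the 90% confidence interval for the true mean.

CI = x̄ ± z*(σ/√n) = 183.4 ± 1.645(24.1/√256) = 183.4 ± 2.48 = (180.92, 185.88)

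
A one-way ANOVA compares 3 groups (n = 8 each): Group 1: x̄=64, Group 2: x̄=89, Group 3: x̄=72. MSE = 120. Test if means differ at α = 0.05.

Grand mean = 75.0. SS_between = 2608.0, MS_between = 1304.0. F = 10.867, F_crit ≈ 3.467. Reject H₀.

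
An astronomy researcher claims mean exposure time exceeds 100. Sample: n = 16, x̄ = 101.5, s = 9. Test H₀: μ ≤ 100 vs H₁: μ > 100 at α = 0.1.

t = (101.5 - 100)/(9/√16) = 0.667, df = 15. Critical t = 1.341. Fail to reject H₀.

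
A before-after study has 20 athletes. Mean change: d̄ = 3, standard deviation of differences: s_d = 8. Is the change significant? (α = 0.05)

t = d̄/(s_d/√n) = 3/(8/√20) = 1.677. df = 19, critical t = ±2.093. Fail to reject H₀.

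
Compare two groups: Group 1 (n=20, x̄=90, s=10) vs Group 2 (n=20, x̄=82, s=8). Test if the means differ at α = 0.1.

Pooled sp = 9.06. t = 2.794, df = 38. Critical t = ±1.686. Reject H₀.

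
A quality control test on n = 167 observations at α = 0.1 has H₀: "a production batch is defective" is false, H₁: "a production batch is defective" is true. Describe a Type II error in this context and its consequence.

Type II error: failing to reject H₀ when it is false — concluding that a production batch is defective is not supported when in fact it is. Consequence: shipping a defective batch — faulty products reach customers.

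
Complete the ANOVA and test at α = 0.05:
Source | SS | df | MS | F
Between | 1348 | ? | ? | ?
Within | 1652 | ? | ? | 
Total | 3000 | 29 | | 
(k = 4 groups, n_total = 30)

df_between = 3, df_within = 26. MS_between = 449.33, MS_within = 63.54. F = 7.072, F_crit ≈ 2.975. Reject H₀.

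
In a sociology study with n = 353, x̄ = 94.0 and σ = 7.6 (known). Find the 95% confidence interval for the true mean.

CI = x̄ ± z*(σ/√n) = 94.0 ± 1.96(7.6/√353) = 94.0 ± 0.79 = (93.21, 94.79)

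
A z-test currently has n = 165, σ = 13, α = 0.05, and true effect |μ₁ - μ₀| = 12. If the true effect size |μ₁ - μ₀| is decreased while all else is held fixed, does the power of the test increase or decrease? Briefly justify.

Power decreases: a smaller true effect decreases the non-centrality λ = |μ₁ - μ₀|/(σ/√n).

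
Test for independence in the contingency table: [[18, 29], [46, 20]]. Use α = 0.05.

χ² = 11.02. df = 1, critical = 3.841. Reject H₀. Variables are dependent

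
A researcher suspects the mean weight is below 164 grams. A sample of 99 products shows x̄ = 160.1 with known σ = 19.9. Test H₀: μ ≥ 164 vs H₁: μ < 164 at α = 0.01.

z = -1.95. Critical value: -2.33. Fail to reject H₀.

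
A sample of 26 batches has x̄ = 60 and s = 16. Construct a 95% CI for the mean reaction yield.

CI = x̄ ± t*(s/√n) = 60 ± 2.06(16/√26) = (53.54, 66.46)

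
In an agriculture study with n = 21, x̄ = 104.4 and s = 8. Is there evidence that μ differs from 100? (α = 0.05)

t = (x̄ - μ₀)/(s/√n) = (104.4 - 100)/(8/√21) = 2.52. df = 20, critical t = ±2.086. Reject H₀.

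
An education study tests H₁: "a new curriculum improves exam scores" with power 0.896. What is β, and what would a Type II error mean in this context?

β = 1 - power = 1 - 0.896 = 0.104. A Type II error is failing to reject H₀ when H₀ is false (false negative) — here, failing to conclude that a new curriculum improves exam scores when in fact it is true. Consequence: keeping the old curriculum when the new one would have helped students.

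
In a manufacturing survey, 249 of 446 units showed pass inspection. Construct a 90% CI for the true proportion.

p̂ = 0.558. CI = p̂ ± z*√(p̂(1-p̂)/n) = (0.52, 0.597)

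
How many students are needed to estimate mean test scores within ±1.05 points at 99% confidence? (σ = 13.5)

n = (z*σ/E)² = (2.576×13.5/1.05)² = 1096.9 → n = 1097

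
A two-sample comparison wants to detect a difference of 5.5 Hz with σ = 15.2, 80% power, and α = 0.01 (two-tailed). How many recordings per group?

n per group = 2(z_α/2 + z_β)²σ²/d² = 2×(2.576 + 0.84)²×15.2²/5.5² = 178.2 → n = 179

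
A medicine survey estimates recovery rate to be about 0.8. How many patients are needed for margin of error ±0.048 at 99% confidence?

n = z²p(1-p)/E² = 2.576²×0.8×0.2/0.048² = 460.8 → n = 461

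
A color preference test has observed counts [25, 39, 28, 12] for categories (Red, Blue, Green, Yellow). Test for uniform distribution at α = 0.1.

Expected = 26 each. χ² = Σ(O-E)²/E = 14.231. df = 3, critical value = 6.251. Reject H₀.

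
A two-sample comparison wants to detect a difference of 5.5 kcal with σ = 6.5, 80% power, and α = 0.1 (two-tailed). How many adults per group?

n per group = 2(z_α/2 + z_β)²σ²/d² = 2×(1.645 + 0.84)²×6.5²/5.5² = 17.2 → n = 18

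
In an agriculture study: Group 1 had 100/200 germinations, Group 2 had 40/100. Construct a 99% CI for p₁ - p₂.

p̂₁ = 0.5, p̂₂ = 0.4. Difference = 0.1. CI = (-0.056, 0.256)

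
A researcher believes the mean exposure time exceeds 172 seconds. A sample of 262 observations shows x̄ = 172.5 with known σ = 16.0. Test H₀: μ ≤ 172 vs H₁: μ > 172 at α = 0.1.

z = 0.506. Critical value: 1.28. Fail to reject H₀.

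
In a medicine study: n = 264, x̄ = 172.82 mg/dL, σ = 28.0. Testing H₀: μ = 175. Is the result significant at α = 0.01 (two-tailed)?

z = (172.82 - 175)/(28.0/√264) = -1.265. Since |z| ≤ 2.576, not significant at α = 0.01.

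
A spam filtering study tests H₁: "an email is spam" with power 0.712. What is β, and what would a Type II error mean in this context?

β = 1 - power = 1 - 0.712 = 0.288. A Type II error is failing to reject H₀ when H₀ is false (false negative) — here, failing to conclude that an email is spam when in fact it is true. Consequence: a spam email lands in the inbox.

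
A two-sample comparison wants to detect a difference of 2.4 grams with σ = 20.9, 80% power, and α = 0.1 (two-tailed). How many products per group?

n per group = 2(z_α/2 + z_β)²σ²/d² = 2×(1.645 + 0.84)²×20.9²/2.4² = 936.6 → n = 937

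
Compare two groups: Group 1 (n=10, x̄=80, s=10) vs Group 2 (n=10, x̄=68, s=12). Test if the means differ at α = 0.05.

Pooled sp = 11.05. t = 2.429, df = 18. Critical t = ±2.101. Reject H₀.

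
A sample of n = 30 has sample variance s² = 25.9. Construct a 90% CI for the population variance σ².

df = 29. χ²_{0.05} = 42.557, χ²_{0.95} = 17.708. CI for σ² = ((n-1)s²/χ²_{α/2}, (n-1)s²/χ²_{1-α/2}) = (29·25.9/42.557, 29·25.9/17.708) = (17.65, 42.42)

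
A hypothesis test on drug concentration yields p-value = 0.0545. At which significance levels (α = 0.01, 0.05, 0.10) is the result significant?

p = 0.0545. Significant at: α = 0.1.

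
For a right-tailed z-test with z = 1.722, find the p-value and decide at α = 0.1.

p = P(Z > 1.722) = 1 - Φ(1.722) ≈ 0.0425. Since p < 0.1, reject H₀ (significant) at α = 0.1.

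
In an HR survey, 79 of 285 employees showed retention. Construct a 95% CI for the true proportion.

p̂ = 0.277. CI = p̂ ± z*√(p̂(1-p̂)/n) = (0.225, 0.329)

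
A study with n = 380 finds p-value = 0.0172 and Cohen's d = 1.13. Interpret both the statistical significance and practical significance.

Statistically significant (p = 0.0172 < 0.05). Cohen's d = 1.13 indicates a large effect size. Both statistical and practical significance should be considered.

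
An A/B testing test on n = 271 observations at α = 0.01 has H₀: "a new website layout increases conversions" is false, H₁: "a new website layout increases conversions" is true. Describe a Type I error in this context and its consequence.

Type I error: rejecting H₀ when it is true — concluding that a new website layout increases conversions when in fact it is not. Consequence: rolling out a layout that doesn't actually help — wasted engineering effort.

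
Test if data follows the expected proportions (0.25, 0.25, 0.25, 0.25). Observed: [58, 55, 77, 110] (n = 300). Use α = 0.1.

Expected: [75.0, 75.0, 75.0, 75.0]. χ² = 25.573. df = 3, critical = 6.251. Reject H₀.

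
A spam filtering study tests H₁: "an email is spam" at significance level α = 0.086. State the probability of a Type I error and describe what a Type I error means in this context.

P(Type I error) = α = 0.086. A Type I error is rejecting H₀ when H₀ is actually true (false positive) — here, concluding that an email is spam when in fact this is not the case. Consequence: a legitimate email is sent to the spam folder and the user misses it.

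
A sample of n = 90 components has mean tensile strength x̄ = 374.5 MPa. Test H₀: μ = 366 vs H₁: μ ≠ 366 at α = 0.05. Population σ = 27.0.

z = (x̄ - μ₀)/(σ/√n) = (374.5 - 366)/(27.0/√90) = 2.987. Critical value: ±1.96. Since |2.987| > 1.96, Reject H₀.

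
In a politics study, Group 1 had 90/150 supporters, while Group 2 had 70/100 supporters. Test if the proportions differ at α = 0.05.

p̂₁ = 0.6, p̂₂ = 0.7, pooled p̂ = 0.64. z = -1.614. Critical: ±1.96. Fail to reject H₀.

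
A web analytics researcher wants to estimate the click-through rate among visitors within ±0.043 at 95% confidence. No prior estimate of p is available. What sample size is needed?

Conservative approach: use p = 0.5 (maximizes p(1-p) = 0.25). n = z²(0.25)/E² = 1.96²×0.25/0.043² = 519.4 → n = 520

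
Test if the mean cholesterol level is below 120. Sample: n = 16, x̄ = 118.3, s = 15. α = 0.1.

t = (118.3 - 120)/(15/√16) = -0.453, df = 15. Critical t = -1.341. Fail to reject H₀.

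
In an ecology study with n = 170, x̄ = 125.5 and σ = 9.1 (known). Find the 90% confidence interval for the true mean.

CI = x̄ ± z*(σ/√n) = 125.5 ± 1.645(9.1/√170) = 125.5 ± 1.15 = (124.35, 126.65)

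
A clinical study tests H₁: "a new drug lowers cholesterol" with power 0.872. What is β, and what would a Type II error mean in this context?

β = 1 - power = 1 - 0.872 = 0.128. A Type II error is failing to reject H₀ when H₀ is false (false negative) — here, failing to conclude that a new drug lowers cholesterol when in fact it is true. Consequence: shelving an effective drug — patients miss out on a treatment that would have helped.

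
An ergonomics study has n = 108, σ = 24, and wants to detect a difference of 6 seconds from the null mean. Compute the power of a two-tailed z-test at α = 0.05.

SE = σ/√n = 24/√108 = 2.309. Non-centrality λ = d/SE = 6/2.309 = 2.598. Power ≈ Φ(λ - z_{α/2}) = Φ(2.598 - 1.96) = Φ(0.638) = 0.738.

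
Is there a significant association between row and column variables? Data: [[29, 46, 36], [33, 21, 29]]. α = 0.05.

χ² = 6.433. df = 2, critical = 5.991. Reject H₀. Variables are dependent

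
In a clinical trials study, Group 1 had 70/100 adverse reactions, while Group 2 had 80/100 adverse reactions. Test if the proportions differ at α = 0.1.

p̂₁ = 0.7, p̂₂ = 0.8, pooled p̂ = 0.75. z = -1.633. Critical: ±1.645. Fail to reject H₀.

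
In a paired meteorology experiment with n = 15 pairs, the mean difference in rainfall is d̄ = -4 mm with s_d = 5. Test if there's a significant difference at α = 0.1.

t = d̄/(s_d/√n) = -4/(5/√15) = -3.098. df = 14, critical t = ±1.761. Reject H₀.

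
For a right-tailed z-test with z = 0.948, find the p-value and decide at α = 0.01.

p = P(Z > 0.948) = 1 - Φ(0.948) ≈ 0.1716. Since p ≥ 0.01, fail to reject H₀ (not significant) at α = 0.01.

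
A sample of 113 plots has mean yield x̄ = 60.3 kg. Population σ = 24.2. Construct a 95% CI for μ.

CI = x̄ ± z*(σ/√n) = 60.3 ± 1.96(24.2/√113) = 60.3 ± 4.46 = (55.84, 64.76)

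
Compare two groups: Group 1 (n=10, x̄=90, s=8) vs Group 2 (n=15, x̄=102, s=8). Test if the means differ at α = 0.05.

Pooled sp = 8.0. t = -3.674, df = 23. Critical t = ±2.069. Reject H₀.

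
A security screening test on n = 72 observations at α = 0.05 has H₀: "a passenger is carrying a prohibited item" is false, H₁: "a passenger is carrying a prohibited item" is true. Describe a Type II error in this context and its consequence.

Type II error: failing to reject H₀ when it is false — concluding that a passenger is carrying a prohibited item is not supported when in fact it is. Consequence: letting a prohibited item through — security breach.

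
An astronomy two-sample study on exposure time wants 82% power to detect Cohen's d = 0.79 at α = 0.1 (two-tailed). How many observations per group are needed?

z_{α/2} = 1.645, z_β = Φ⁻¹(0.82) = 0.915. For medium effect (d = 0.79): n per group = 2(z_{α/2} + z_β)²/d² = 2(1.645 + 0.915)²/0.79² = 21.002 → 22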